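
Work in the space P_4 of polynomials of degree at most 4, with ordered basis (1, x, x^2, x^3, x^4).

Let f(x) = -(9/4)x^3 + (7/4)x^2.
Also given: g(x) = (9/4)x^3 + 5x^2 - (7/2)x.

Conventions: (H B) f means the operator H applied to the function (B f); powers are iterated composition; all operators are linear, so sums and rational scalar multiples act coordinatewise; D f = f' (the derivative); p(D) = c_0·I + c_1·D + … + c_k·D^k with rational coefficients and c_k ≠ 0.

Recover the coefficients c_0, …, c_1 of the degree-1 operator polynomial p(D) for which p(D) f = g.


D^0 f = -(9/4)x^3 + (7/4)x^2
D^1 f = -(27/4)x^2 + (7/2)x
matching coefficients of g against c_0 f + c_1 Df + … from the top degree down determines the c_i
solution: c_0 = -1, c_1 = -1

c_0 = -1, c_1 = -1


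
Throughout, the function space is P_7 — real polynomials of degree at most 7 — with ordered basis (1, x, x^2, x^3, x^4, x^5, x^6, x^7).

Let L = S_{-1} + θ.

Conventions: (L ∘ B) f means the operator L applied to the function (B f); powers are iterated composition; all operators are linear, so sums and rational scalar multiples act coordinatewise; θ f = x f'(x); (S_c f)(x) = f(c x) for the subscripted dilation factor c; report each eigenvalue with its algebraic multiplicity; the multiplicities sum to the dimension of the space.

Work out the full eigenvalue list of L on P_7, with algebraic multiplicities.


λ = 0 (multiplicity 1), λ = 1 (multiplicity 1), λ = 2 (multiplicity 1), λ = 3 (multiplicity 1), λ = 4 (multiplicity 1), λ = 5 (multiplicity 1), λ = 6 (multiplicity 1), λ = 7 (multiplicity 1)

image of 1: 1
image of x: 0
image of x^2: 3x^2
image of x^3: 2x^3
image of x^4: 5x^4
image of x^5: 4x^5
image of x^6: 7x^6
image of x^7: 6x^7
the matrix is upper triangular; its diagonal is (1, 0, 3, 2, 5, 4, 7, 6)
for a triangular matrix the eigenvalues are the diagonal entries, with algebraic multiplicity their repetition count


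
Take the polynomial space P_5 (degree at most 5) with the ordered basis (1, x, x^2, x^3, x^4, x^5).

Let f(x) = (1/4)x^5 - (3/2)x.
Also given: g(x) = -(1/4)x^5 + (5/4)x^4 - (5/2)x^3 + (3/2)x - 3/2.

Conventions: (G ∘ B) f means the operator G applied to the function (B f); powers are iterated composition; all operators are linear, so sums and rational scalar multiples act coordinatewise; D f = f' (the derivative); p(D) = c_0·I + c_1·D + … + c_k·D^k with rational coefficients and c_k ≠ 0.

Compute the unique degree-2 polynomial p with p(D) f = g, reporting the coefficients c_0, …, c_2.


D^0 f = (1/4)x^5 - (3/2)x
D^1 f = (5/4)x^4 - 3/2
D^2 f = 5x^3
matching coefficients of g against c_0 f + c_1 Df + … from the top degree down determines the c_i
solution: c_0 = -1, c_1 = 1, c_2 = -1/2

p(D) = -I + D − (1/2)·D^2, i.e. c_0 = -1, c_1 = 1, c_2 = -1/2


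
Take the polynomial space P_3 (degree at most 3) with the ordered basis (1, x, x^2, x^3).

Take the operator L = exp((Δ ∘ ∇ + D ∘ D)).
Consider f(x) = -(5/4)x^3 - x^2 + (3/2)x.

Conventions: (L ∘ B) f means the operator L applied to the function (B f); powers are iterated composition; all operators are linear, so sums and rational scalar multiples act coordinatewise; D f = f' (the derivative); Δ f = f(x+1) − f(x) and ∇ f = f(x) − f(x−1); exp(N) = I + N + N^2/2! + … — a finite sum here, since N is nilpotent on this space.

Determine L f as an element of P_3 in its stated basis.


order-1 term: -15x - 4
the series for exp((Δ ∘ ∇ + D ∘ D)) f terminates at order 1
exp((Δ ∘ ∇ + D ∘ D)) f = -(5/4)x^3 - x^2 - (27/2)x - 4

g(x) = -(5/4)x^3 - x^2 - (27/2)x - 4


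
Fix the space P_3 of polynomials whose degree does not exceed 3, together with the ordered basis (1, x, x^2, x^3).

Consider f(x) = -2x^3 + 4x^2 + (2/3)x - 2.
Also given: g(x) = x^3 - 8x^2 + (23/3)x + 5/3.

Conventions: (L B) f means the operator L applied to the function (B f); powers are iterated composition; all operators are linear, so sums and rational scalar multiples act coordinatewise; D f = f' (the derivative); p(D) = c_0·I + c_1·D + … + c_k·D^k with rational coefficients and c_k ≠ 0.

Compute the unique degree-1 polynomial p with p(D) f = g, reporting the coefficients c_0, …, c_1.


p(D) = -(1/2)·I + D, i.e. c_0 = -1/2, c_1 = 1

D^0 f = -2x^3 + 4x^2 + (2/3)x - 2
D^1 f = -6x^2 + 8x + 2/3
matching coefficients of g against c_0 f + c_1 Df + … from the top degree down determines the c_i
solution: c_0 = -1/2, c_1 = 1


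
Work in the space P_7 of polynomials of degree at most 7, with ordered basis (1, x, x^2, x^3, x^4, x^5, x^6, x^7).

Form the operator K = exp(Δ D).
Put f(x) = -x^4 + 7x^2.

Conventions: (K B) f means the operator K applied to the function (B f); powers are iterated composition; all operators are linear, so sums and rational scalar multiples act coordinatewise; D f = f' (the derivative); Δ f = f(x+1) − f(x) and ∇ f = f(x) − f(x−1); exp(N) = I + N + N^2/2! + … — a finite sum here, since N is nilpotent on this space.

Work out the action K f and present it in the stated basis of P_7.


order-1 term: -12x^2 - 12x + 10
order-2 term: -12
the series for exp(Δ D) f terminates at order 2
exp(Δ D) f = -x^4 - 5x^2 - 12x - 2

the result is g(x) = -x^4 - 5x^2 - 12x - 2


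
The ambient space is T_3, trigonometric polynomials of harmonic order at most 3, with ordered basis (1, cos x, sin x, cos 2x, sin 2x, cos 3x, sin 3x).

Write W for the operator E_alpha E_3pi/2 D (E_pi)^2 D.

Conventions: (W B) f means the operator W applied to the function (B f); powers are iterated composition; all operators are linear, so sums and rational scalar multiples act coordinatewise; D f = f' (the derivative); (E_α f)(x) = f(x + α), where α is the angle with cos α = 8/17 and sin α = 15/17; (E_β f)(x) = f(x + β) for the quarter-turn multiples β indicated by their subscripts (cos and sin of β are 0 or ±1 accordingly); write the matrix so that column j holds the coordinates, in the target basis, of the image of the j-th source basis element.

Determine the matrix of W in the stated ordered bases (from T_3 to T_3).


the matrix is [[0, 0, 0, 0, 0, 0, 0]; [0, -15/17, 8/17, 0, 0, 0, 0]; [0, -8/17, -15/17, 0, 0, 0, 0]; [0, 0, 0, -644/289, 960/289, 0, 0]; [0, 0, 0, -960/289, -644/289, 0, 0]; [0, 0, 0, 0, 0, -4455/4913, 43992/4913]; [0, 0, 0, 0, 0, -43992/4913, -4455/4913]] (rows listed top to bottom)

image of 1: 0
image of cos x: -(15/17)cos x - (8/17)sin x
image of sin x: (8/17)cos x - (15/17)sin x
image of cos 2x: -(644/289)cos 2x - (960/289)sin 2x
image of sin 2x: (960/289)cos 2x - (644/289)sin 2x
image of cos 3x: -(4455/4913)cos 3x - (43992/4913)sin 3x
image of sin 3x: (43992/4913)cos 3x - (4455/4913)sin 3x
each image's coordinates form column j of the matrix


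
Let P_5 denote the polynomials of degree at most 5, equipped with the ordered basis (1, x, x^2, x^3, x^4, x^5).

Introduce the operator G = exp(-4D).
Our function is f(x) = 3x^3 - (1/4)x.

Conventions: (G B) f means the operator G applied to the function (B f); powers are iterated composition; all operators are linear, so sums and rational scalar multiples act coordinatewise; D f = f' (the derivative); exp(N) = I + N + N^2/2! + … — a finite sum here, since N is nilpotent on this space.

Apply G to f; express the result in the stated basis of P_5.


the result is g(x) = 3x^3 - 36x^2 + (575/4)x - 191

order-1 term: -36x^2 + 1
order-2 term: 144x
order-3 term: -192
the series for exp(-4D) f terminates at order 3
exp(-4D) f = 3x^3 - 36x^2 + (575/4)x - 191


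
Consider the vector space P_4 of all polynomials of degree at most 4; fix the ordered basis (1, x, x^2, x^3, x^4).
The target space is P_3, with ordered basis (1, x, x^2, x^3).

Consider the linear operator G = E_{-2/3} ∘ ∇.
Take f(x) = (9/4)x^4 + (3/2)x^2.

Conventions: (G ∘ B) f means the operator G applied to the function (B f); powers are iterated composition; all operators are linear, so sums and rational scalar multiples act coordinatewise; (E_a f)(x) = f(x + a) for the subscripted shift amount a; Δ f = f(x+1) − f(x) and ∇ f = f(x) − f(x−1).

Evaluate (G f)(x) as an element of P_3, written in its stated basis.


∇ f = 9x^3 - (27/2)x^2 + 12x - 15/4
E_{-2/3} ∇ f = 9x^3 - (63/2)x^2 + 42x - 245/12

the image equals g(x) = 9x^3 - (63/2)x^2 + 42x - 245/12


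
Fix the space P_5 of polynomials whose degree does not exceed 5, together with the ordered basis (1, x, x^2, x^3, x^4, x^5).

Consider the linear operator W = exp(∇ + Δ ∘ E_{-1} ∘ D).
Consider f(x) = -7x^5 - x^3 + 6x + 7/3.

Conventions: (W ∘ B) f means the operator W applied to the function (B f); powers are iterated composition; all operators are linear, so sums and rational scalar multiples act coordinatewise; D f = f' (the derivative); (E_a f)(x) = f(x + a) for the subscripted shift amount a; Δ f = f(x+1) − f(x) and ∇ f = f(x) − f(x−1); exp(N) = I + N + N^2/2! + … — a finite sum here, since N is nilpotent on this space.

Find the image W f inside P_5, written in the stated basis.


order-1 term: -35x^4 - 70x^3 + 137x^2 - 108x + 36
order-2 term: -70x^3 - 210x^2 + 172x + 32
order-3 term: -70x^2 - 210x + 34
order-4 term: -35x - 70
order-5 term: -7
the series for exp(∇ + Δ ∘ E_{-1} ∘ D) f terminates at order 5
exp(∇ + Δ ∘ E_{-1} ∘ D) f = -7x^5 - 35x^4 - 141x^3 - 143x^2 - 175x + 82/3

the result is g(x) = -7x^5 - 35x^4 - 141x^3 - 143x^2 - 175x + 82/3


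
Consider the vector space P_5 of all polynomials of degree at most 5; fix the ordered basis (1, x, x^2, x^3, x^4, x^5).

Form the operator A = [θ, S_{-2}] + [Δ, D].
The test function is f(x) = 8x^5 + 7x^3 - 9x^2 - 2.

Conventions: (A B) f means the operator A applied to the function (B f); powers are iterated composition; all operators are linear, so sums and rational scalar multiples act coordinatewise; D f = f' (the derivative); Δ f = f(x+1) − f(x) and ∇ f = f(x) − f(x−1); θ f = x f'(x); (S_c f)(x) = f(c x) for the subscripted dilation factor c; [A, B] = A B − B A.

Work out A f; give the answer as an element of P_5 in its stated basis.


S_{-2} f = -256x^5 - 56x^3 - 36x^2 - 2
θ S_{-2} f = -1280x^5 - 168x^3 - 72x^2
θ f = 40x^5 + 21x^3 - 18x^2
S_{-2} θ f = -1280x^5 - 168x^3 - 72x^2
[θ, S_{-2}] f = 0
D f = 40x^4 + 21x^2 - 18x
Δ D f = 160x^3 + 240x^2 + 202x + 43
Δ f = 40x^4 + 80x^3 + 101x^2 + 43x + 6
D Δ f = 160x^3 + 240x^2 + 202x + 43
[Δ, D] f = 0
([θ, S_{-2}] + [Δ, D]) f = 0

the result is g(x) = 0


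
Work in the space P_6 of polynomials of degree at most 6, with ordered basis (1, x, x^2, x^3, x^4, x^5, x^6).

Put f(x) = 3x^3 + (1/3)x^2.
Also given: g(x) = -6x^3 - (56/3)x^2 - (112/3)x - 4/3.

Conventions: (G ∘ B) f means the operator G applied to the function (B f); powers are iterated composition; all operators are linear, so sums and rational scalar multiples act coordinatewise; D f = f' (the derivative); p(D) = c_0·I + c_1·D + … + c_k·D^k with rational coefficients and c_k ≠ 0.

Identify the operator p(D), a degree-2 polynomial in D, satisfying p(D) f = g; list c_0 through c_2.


D^0 f = 3x^3 + (1/3)x^2
D^1 f = 9x^2 + (2/3)x
D^2 f = 18x + 2/3
matching coefficients of g against c_0 f + c_1 Df + … from the top degree down determines the c_i
solution: c_0 = -2, c_1 = -2, c_2 = -2

p(D) = -2·I − 2·D − 2·D^2, i.e. c_0 = -2, c_1 = -2, c_2 = -2


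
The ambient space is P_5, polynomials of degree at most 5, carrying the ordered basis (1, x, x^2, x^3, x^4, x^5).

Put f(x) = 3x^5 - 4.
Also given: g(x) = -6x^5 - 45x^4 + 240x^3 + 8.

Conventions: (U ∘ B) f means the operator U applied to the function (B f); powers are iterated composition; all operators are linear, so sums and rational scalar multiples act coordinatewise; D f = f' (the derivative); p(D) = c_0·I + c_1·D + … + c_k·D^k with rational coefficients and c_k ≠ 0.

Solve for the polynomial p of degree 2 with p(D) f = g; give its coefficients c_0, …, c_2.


D^0 f = 3x^5 - 4
D^1 f = 15x^4
D^2 f = 60x^3
matching coefficients of g against c_0 f + c_1 Df + … from the top degree down determines the c_i
solution: c_0 = -2, c_1 = -3, c_2 = 4

c_0 = -2, c_1 = -3, c_2 = 4


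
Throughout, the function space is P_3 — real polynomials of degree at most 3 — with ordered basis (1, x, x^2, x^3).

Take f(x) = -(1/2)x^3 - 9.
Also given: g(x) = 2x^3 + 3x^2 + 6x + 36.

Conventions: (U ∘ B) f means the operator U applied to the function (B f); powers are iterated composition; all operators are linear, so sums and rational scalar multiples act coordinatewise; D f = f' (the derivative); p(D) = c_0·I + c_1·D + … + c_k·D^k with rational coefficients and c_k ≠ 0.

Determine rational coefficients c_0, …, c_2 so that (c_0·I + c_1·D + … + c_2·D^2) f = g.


p(D) = -4·I − 2·D − 2·D^2, i.e. c_0 = -4, c_1 = -2, c_2 = -2

D^0 f = -(1/2)x^3 - 9
D^1 f = -(3/2)x^2
D^2 f = -3x
matching coefficients of g against c_0 f + c_1 Df + … from the top degree down determines the c_i
solution: c_0 = -4, c_1 = -2, c_2 = -2


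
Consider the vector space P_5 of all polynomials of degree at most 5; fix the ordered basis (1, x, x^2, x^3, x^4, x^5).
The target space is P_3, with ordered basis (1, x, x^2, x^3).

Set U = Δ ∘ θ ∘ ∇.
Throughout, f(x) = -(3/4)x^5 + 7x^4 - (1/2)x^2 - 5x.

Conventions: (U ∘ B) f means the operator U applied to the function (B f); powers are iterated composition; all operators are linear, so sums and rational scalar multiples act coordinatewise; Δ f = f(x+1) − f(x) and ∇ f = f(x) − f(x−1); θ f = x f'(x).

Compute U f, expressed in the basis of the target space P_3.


the result is g(x) = -60x^3 + (459/2)x^2 + (123/2)x + 93/4

∇ f = -(15/4)x^4 + (71/2)x^3 - (99/2)x^2 + (123/4)x - 49/4
θ ∇ f = -15x^4 + (213/2)x^3 - 99x^2 + (123/4)x
Δ θ ∇ f = -60x^3 + (459/2)x^2 + (123/2)x + 93/4


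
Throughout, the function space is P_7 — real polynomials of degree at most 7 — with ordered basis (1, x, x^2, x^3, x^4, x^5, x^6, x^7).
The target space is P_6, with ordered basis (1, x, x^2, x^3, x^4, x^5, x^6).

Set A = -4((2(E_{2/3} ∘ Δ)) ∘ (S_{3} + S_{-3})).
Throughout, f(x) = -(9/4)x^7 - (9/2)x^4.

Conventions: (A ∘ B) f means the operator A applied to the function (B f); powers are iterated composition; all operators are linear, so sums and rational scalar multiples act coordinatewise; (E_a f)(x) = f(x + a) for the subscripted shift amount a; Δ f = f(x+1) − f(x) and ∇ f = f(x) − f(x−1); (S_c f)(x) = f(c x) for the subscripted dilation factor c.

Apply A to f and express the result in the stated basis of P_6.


S_{3} f = -(19683/4)x^7 - (729/2)x^4
S_{-3} f = (19683/4)x^7 - (729/2)x^4
(S_{3} + S_{-3}) f = -729x^4
Δ (S_{3} + S_{-3}) f = -2916x^3 - 4374x^2 - 2916x - 729
E_{2/3} Δ (S_{3} + S_{-3}) f = -2916x^3 - 10206x^2 - 12636x - 5481
(2(E_{2/3} ∘ Δ)) (S_{3} + S_{-3}) f = -5832x^3 - 20412x^2 - 25272x - 10962
(-4((2(E_{2/3} ∘ Δ)) ∘ (S_{3} + S_{-3}))) f = 23328x^3 + 81648x^2 + 101088x + 43848

g(x) = 23328x^3 + 81648x^2 + 101088x + 43848


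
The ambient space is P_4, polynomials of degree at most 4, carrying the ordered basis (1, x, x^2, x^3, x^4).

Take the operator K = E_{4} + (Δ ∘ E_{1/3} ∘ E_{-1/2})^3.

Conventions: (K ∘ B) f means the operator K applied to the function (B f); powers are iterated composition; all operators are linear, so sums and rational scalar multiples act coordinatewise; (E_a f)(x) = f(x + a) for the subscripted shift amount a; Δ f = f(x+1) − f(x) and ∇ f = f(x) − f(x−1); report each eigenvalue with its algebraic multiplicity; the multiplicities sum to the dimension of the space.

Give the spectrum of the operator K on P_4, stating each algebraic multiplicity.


λ = 1 (multiplicity 5)

image of 1: 1
image of x: x + 4
image of x^2: x^2 + 8x + 16
image of x^3: x^3 + 12x^2 + 48x + 70
image of x^4: x^4 + 16x^3 + 96x^2 + 280x + 280
the matrix is upper triangular; its diagonal is (1, 1, 1, 1, 1)
for a triangular matrix the eigenvalues are the diagonal entries, with algebraic multiplicity their repetition count


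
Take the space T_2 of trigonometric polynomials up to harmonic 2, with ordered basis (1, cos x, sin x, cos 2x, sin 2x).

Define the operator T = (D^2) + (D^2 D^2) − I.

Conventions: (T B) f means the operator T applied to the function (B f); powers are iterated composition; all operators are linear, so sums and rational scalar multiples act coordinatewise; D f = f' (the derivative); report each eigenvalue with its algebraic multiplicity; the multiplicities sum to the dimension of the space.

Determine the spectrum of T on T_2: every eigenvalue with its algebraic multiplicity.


image of 1: -1
image of cos x: -cos x
image of sin x: -sin x
image of cos 2x: 11cos 2x
image of sin 2x: 11sin 2x
the matrix is diagonal; its diagonal is (-1, -1, -1, 11, 11)
for a triangular matrix the eigenvalues are the diagonal entries, with algebraic multiplicity their repetition count

λ = -1 (multiplicity 3), λ = 11 (multiplicity 2)


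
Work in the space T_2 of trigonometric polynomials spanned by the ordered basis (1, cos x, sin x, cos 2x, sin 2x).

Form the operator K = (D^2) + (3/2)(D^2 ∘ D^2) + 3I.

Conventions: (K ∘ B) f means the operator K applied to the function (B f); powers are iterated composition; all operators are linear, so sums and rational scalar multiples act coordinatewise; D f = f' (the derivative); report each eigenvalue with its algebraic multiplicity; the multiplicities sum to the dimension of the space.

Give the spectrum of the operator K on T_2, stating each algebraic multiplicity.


λ = 3 (multiplicity 1), λ = 7/2 (multiplicity 2), λ = 23 (multiplicity 2)

image of 1: 3
image of cos x: (7/2)cos x
image of sin x: (7/2)sin x
image of cos 2x: 23cos 2x
image of sin 2x: 23sin 2x
the matrix is diagonal; its diagonal is (3, 7/2, 7/2, 23, 23)
for a triangular matrix the eigenvalues are the diagonal entries, with algebraic multiplicity their repetition count


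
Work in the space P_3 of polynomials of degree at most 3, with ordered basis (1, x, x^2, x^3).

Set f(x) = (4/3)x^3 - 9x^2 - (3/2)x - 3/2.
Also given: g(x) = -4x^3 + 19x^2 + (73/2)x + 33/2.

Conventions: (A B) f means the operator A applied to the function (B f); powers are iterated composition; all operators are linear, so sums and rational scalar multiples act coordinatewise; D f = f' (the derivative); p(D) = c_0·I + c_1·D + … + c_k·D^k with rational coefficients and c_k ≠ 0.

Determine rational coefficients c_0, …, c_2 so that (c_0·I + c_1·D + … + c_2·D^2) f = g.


p(D) = -3·I − 2·D − (1/2)·D^2, i.e. c_0 = -3, c_1 = -2, c_2 = -1/2

D^0 f = (4/3)x^3 - 9x^2 - (3/2)x - 3/2
D^1 f = 4x^2 - 18x - 3/2
D^2 f = 8x - 18
matching coefficients of g against c_0 f + c_1 Df + … from the top degree down determines the c_i
solution: c_0 = -3, c_1 = -2, c_2 = -1/2


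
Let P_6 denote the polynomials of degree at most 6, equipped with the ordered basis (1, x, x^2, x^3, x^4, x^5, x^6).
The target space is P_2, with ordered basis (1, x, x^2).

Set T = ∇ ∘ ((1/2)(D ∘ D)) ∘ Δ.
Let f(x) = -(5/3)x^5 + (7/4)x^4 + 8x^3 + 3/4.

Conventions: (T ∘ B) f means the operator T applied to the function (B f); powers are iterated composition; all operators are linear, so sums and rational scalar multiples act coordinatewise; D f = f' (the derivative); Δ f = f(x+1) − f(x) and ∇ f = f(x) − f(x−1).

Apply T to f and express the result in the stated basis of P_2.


Δ f = -(25/3)x^4 - (29/3)x^3 + (107/6)x^2 + (68/3)x + 97/12
D Δ f = -(100/3)x^3 - 29x^2 + (107/3)x + 68/3
D D Δ f = -100x^2 - 58x + 107/3
((1/2)(D ∘ D)) Δ f = -50x^2 - 29x + 107/6
∇ (((1/2)(D ∘ D)) ∘ Δ) f = -100x + 21

g(x) = -100x + 21


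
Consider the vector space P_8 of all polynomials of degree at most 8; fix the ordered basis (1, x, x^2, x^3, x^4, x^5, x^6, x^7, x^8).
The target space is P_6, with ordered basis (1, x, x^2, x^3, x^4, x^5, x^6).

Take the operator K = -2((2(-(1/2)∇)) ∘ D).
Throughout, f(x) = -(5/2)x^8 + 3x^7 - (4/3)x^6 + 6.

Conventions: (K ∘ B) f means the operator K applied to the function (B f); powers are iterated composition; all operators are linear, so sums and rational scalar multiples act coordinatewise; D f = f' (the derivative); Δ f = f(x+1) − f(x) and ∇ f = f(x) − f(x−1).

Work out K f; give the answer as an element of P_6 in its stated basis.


g(x) = -280x^6 + 1092x^5 - 2110x^4 + 2400x^3 - 1630x^2 + 612x - 98

D f = -20x^7 + 21x^6 - 8x^5
∇ D f = -140x^6 + 546x^5 - 1055x^4 + 1200x^3 - 815x^2 + 306x - 49
(-(1/2)∇) D f = 70x^6 - 273x^5 + (1055/2)x^4 - 600x^3 + (815/2)x^2 - 153x + 49/2
(2(-(1/2)∇)) D f = 140x^6 - 546x^5 + 1055x^4 - 1200x^3 + 815x^2 - 306x + 49
(-2((2(-(1/2)∇)) ∘ D)) f = -280x^6 + 1092x^5 - 2110x^4 + 2400x^3 - 1630x^2 + 612x - 98


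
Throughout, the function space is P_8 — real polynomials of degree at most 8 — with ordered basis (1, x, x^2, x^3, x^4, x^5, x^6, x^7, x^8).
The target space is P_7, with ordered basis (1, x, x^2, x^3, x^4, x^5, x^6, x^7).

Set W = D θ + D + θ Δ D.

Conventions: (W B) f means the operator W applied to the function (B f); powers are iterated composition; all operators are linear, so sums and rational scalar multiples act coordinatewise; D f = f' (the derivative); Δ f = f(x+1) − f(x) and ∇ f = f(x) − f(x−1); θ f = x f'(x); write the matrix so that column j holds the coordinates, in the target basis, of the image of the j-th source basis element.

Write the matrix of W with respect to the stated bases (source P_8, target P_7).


image of 1: 0
image of x: 2
image of x^2: 6x
image of x^3: 12x^2 + 6x
image of x^4: 20x^3 + 24x^2 + 12x
image of x^5: 30x^4 + 60x^3 + 60x^2 + 20x
image of x^6: 42x^5 + 120x^4 + 180x^3 + 120x^2 + 30x
image of x^7: 56x^6 + 210x^5 + 420x^4 + 420x^3 + 210x^2 + 42x
image of x^8: 72x^7 + 336x^6 + 840x^5 + 1120x^4 + 840x^3 + 336x^2 + 56x
each image's coordinates form column j of the matrix

the matrix is [[0, 2, 0, 0, 0, 0, 0, 0, 0]; [0, 0, 6, 6, 12, 20, 30, 42, 56]; [0, 0, 0, 12, 24, 60, 120, 210, 336]; [0, 0, 0, 0, 20, 60, 180, 420, 840]; [0, 0, 0, 0, 0, 30, 120, 420, 1120]; [0, 0, 0, 0, 0, 0, 42, 210, 840]; [0, 0, 0, 0, 0, 0, 0, 56, 336]; [0, 0, 0, 0, 0, 0, 0, 0, 72]] (rows listed top to bottom)


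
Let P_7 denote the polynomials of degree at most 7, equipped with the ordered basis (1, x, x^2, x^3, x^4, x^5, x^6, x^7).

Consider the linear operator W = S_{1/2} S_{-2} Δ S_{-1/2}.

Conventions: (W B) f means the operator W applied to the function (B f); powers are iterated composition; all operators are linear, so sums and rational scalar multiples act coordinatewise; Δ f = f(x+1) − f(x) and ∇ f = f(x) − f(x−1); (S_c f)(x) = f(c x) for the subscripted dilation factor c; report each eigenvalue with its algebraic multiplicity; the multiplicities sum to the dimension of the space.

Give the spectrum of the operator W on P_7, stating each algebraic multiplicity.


λ = 0 (multiplicity 8)

image of 1: 0
image of x: -1/2
image of x^2: -(1/2)x + 1/4
image of x^3: -(3/8)x^2 + (3/8)x - 1/8
image of x^4: -(1/4)x^3 + (3/8)x^2 - (1/4)x + 1/16
image of x^5: -(5/32)x^4 + (5/16)x^3 - (5/16)x^2 + (5/32)x - 1/32
image of x^6: -(3/32)x^5 + (15/64)x^4 - (5/16)x^3 + (15/64)x^2 - (3/32)x + 1/64
image of x^7: -(7/128)x^6 + (21/128)x^5 - (35/128)x^4 + (35/128)x^3 - (21/128)x^2 + (7/128)x - 1/128
the matrix is upper triangular; its diagonal is (0, 0, 0, 0, 0, 0, 0, 0)
for a triangular matrix the eigenvalues are the diagonal entries, with algebraic multiplicity their repetition count


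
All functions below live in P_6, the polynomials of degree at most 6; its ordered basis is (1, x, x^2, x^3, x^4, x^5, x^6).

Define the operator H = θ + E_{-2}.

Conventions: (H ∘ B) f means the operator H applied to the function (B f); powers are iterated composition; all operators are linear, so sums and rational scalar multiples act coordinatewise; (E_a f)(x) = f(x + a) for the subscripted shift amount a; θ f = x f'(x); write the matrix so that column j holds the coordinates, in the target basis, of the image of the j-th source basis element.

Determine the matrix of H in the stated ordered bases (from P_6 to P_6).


image of 1: 1
image of x: 2x - 2
image of x^2: 3x^2 - 4x + 4
image of x^3: 4x^3 - 6x^2 + 12x - 8
image of x^4: 5x^4 - 8x^3 + 24x^2 - 32x + 16
image of x^5: 6x^5 - 10x^4 + 40x^3 - 80x^2 + 80x - 32
image of x^6: 7x^6 - 12x^5 + 60x^4 - 160x^3 + 240x^2 - 192x + 64
each image's coordinates form column j of the matrix

the matrix is [[1, -2, 4, -8, 16, -32, 64]; [0, 2, -4, 12, -32, 80, -192]; [0, 0, 3, -6, 24, -80, 240]; [0, 0, 0, 4, -8, 40, -160]; [0, 0, 0, 0, 5, -10, 60]; [0, 0, 0, 0, 0, 6, -12]; [0, 0, 0, 0, 0, 0, 7]] (rows listed top to bottom)


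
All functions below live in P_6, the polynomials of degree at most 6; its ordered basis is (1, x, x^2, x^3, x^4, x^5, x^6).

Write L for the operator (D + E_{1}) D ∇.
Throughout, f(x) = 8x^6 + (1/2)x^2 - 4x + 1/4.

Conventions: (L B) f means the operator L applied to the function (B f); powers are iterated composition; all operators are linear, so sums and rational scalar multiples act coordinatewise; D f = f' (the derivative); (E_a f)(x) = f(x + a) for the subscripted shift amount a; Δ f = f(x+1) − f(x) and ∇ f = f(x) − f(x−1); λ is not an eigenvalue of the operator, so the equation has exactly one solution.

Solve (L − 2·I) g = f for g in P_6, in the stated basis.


write g with unknown coordinates in the stated basis and equate coefficients in (L − 2·I) g = f
solving from the highest basis element down gives g = -4x^6 - 60x^4 - 360x^3 - (481/4)x^2 - 2458x - 11619/8
check: L g = -120x^4 - 720x^3 - 240x^2 - 4920x - 5809/2
so L g − 2·g = 8x^6 + (1/2)x^2 - 4x + 1/4 = f ✓

the result is g(x) = -4x^6 - 60x^4 - 360x^3 - (481/4)x^2 - 2458x - 11619/8


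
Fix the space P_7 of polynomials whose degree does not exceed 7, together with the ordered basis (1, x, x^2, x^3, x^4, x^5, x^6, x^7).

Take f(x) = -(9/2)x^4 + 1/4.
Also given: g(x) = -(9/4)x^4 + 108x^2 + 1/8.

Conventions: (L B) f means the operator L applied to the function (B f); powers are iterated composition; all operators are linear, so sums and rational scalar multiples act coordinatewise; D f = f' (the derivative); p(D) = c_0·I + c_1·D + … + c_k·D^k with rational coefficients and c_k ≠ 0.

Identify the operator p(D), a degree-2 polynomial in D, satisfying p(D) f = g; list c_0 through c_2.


D^0 f = -(9/2)x^4 + 1/4
D^1 f = -18x^3
D^2 f = -54x^2
matching coefficients of g against c_0 f + c_1 Df + … from the top degree down determines the c_i
solution: c_0 = 1/2, c_1 = 0, c_2 = -2

c_0 = 1/2, c_1 = 0, c_2 = -2


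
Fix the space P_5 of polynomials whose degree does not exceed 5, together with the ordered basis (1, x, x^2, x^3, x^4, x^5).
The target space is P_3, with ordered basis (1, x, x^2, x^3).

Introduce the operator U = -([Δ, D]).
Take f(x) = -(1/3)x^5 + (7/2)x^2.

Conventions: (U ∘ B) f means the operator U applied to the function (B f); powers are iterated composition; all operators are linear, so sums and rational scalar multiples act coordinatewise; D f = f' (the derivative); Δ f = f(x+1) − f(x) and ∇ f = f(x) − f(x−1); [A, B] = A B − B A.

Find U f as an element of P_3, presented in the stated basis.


the result is g(x) = 0

D f = -(5/3)x^4 + 7x
Δ D f = -(20/3)x^3 - 10x^2 - (20/3)x + 16/3
Δ f = -(5/3)x^4 - (10/3)x^3 - (10/3)x^2 + (16/3)x + 19/6
D Δ f = -(20/3)x^3 - 10x^2 - (20/3)x + 16/3
[Δ, D] f = 0
(-([Δ, D])) f = 0


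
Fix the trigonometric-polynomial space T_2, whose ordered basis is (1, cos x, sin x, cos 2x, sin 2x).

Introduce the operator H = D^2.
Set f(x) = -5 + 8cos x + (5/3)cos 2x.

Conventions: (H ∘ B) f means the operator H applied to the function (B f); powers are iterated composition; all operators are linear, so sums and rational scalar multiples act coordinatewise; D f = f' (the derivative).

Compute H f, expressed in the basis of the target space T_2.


D f = -8sin x - (10/3)sin 2x
D D f = -8cos x - (20/3)cos 2x

the image equals g(x) = -8cos x - (20/3)cos 2x


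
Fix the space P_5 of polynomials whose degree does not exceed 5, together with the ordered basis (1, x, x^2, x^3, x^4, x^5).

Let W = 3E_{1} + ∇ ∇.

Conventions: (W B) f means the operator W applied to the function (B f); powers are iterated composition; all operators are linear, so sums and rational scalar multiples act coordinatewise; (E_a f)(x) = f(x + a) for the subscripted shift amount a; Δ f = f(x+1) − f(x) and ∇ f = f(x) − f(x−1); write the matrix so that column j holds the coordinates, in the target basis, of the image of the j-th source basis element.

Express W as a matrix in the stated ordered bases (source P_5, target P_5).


image of 1: 3
image of x: 3x + 3
image of x^2: 3x^2 + 6x + 5
image of x^3: 3x^3 + 9x^2 + 15x - 3
image of x^4: 3x^4 + 12x^3 + 30x^2 - 12x + 17
image of x^5: 3x^5 + 15x^4 + 50x^3 - 30x^2 + 85x - 27
each image's coordinates form column j of the matrix

the matrix is [[3, 3, 5, -3, 17, -27]; [0, 3, 6, 15, -12, 85]; [0, 0, 3, 9, 30, -30]; [0, 0, 0, 3, 12, 50]; [0, 0, 0, 0, 3, 15]; [0, 0, 0, 0, 0, 3]] (rows listed top to bottom)


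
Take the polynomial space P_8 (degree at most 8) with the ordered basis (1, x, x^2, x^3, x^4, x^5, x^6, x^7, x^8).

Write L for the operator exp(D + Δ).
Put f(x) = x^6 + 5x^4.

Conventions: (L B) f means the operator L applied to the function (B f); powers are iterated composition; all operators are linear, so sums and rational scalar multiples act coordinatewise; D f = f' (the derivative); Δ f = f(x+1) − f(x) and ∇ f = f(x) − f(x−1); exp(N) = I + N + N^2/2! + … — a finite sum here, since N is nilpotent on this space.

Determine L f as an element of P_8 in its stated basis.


order-1 term: 12x^5 + 15x^4 + 60x^3 + 45x^2 + 26x + 6
order-2 term: 60x^4 + 120x^3 + 285x^2 + 240x + 92
order-3 term: 160x^3 + 360x^2 + 580x + 315
order-4 term: 240x^2 + 480x + 420
order-5 term: 192x + 240
order-6 term: 64
the series for exp(D + Δ) f terminates at order 6
exp(D + Δ) f = x^6 + 12x^5 + 80x^4 + 340x^3 + 930x^2 + 1518x + 1137

the image equals g(x) = x^6 + 12x^5 + 80x^4 + 340x^3 + 930x^2 + 1518x + 1137


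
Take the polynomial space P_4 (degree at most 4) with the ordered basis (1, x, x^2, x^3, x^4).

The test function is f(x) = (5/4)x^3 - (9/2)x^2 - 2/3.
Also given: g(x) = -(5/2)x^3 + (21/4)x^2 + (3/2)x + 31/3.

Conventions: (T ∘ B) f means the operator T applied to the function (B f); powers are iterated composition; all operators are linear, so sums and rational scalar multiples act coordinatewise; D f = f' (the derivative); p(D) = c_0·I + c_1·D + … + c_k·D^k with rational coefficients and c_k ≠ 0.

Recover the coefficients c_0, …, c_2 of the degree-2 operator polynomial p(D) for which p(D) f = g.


D^0 f = (5/4)x^3 - (9/2)x^2 - 2/3
D^1 f = (15/4)x^2 - 9x
D^2 f = (15/2)x - 9
matching coefficients of g against c_0 f + c_1 Df + … from the top degree down determines the c_i
solution: c_0 = -2, c_1 = -1, c_2 = -1

c_0 = -2, c_1 = -1, c_2 = -1


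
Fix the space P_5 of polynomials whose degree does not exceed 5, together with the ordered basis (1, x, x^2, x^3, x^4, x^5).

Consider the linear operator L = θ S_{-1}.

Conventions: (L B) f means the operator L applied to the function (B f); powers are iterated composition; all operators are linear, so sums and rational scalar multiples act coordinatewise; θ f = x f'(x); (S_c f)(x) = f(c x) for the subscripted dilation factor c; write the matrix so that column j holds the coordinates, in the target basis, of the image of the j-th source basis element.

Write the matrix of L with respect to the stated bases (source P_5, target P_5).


the matrix is [[0, 0, 0, 0, 0, 0]; [0, -1, 0, 0, 0, 0]; [0, 0, 2, 0, 0, 0]; [0, 0, 0, -3, 0, 0]; [0, 0, 0, 0, 4, 0]; [0, 0, 0, 0, 0, -5]] (rows listed top to bottom)

image of 1: 0
image of x: -x
image of x^2: 2x^2
image of x^3: -3x^3
image of x^4: 4x^4
image of x^5: -5x^5
each image's coordinates form column j of the matrix


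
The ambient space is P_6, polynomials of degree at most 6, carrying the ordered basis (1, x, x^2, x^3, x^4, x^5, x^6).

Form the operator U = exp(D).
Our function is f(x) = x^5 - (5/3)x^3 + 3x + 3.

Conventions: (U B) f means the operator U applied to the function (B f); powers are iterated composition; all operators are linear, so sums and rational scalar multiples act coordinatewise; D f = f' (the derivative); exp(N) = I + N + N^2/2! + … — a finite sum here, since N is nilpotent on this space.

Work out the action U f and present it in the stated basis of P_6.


order-1 term: 5x^4 - 5x^2 + 3
order-2 term: 10x^3 - 5x
order-3 term: 10x^2 - 5/3
order-4 term: 5x
order-5 term: 1
the series for exp(D) f terminates at order 5
exp(D) f = x^5 + 5x^4 + (25/3)x^3 + 5x^2 + 3x + 16/3

the image equals g(x) = x^5 + 5x^4 + (25/3)x^3 + 5x^2 + 3x + 16/3


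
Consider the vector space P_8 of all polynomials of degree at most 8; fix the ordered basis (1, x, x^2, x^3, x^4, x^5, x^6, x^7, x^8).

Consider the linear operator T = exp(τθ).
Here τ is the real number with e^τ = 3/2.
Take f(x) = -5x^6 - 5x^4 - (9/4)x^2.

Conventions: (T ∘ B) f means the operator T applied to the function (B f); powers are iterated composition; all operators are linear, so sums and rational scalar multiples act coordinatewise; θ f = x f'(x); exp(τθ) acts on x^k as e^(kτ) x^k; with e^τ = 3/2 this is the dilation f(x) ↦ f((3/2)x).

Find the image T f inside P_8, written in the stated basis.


the result is g(x) = -(3645/64)x^6 - (405/16)x^4 - (81/16)x^2

exp(τθ) x^k = e^(kτ) x^k; with e^τ = 3/2 this sends x^k to (3/2)^k x^k
x^2 ↦ 9/4 x^2
x^4 ↦ 81/16 x^4
x^6 ↦ 729/64 x^6
applying this coordinatewise to f: exp(τθ) f = -(3645/64)x^6 - (405/16)x^4 - (81/16)x^2


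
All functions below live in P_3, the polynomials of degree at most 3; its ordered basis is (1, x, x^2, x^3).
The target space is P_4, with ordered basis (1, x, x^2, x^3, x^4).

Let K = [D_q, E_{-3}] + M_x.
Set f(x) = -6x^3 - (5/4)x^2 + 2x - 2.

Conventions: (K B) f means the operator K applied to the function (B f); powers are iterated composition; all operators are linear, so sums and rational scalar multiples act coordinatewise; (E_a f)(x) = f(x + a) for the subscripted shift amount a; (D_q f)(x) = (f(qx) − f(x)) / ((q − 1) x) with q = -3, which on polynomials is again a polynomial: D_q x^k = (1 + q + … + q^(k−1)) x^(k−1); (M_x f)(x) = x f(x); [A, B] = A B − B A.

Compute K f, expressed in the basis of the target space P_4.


E_{-3} f = -6x^3 + (211/4)x^2 - (305/2)x + 571/4
D_q E_{-3} f = -42x^2 - (211/2)x - 305/2
D_q f = -42x^2 + (5/2)x + 2
E_{-3} D_q f = -42x^2 + (509/2)x - 767/2
[D_q, E_{-3}] f = -360x + 231
M_x f = -6x^4 - (5/4)x^3 + 2x^2 - 2x
([D_q, E_{-3}] + M_x) f = -6x^4 - (5/4)x^3 + 2x^2 - 362x + 231

the image equals g(x) = -6x^4 - (5/4)x^3 + 2x^2 - 362x + 231


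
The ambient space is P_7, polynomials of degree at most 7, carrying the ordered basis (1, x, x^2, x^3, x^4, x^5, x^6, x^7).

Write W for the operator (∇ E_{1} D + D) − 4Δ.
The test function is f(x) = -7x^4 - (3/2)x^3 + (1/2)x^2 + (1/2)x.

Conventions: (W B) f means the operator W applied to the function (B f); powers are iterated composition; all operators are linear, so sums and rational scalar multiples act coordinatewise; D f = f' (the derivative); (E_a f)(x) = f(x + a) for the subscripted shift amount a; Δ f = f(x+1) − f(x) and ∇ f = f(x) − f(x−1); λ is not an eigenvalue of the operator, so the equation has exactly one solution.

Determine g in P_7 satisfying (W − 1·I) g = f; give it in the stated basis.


write g with unknown coordinates in the stated basis and equate coefficients in (W − 1·I) g = f
solving from the highest basis element down gives g = 7x^4 - (165/2)x^3 + 658x^2 - (6963/2)x + 9211
check: W g = -84x^3 + (1317/2)x^2 - 3481x + 9211
so W g − 1·g = -7x^4 - (3/2)x^3 + (1/2)x^2 + (1/2)x = f ✓

the image equals g(x) = 7x^4 - (165/2)x^3 + 658x^2 - (6963/2)x + 9211


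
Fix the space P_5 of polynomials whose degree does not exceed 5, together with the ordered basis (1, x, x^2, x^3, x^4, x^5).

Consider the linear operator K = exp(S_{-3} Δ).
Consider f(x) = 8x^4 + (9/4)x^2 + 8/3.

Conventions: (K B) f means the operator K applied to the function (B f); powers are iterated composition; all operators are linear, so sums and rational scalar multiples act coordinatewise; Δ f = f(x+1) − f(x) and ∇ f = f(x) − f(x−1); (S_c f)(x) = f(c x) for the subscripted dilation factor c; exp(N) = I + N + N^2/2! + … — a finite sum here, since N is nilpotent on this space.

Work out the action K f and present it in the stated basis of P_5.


g(x) = 8x^4 - 864x^3 - (44919/4)x^2 + (51621/2)x + 15301/6

order-1 term: -864x^3 + 432x^2 - (219/2)x + 41/4
order-2 term: -11664x^2 + 2592x - 1083/4
order-3 term: 23328x - 3024
order-4 term: 5832
the series for exp(S_{-3} Δ) f terminates at order 4
exp(S_{-3} Δ) f = 8x^4 - 864x^3 - (44919/4)x^2 + (51621/2)x + 15301/6


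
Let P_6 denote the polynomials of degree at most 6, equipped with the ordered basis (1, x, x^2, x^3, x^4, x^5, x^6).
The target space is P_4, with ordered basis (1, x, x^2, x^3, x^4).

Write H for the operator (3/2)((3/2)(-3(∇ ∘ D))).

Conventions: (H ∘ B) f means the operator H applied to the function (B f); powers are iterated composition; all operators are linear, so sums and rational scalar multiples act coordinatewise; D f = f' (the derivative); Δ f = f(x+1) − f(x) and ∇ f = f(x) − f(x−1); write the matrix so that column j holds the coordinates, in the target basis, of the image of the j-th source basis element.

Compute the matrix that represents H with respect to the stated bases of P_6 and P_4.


the matrix is [[0, 0, -27/2, 81/4, -27, 135/4, -81/2]; [0, 0, 0, -81/2, 81, -135, 405/2]; [0, 0, 0, 0, -81, 405/2, -405]; [0, 0, 0, 0, 0, -135, 405]; [0, 0, 0, 0, 0, 0, -405/2]] (rows listed top to bottom)

image of 1: 0
image of x: 0
image of x^2: -27/2
image of x^3: -(81/2)x + 81/4
image of x^4: -81x^2 + 81x - 27
image of x^5: -135x^3 + (405/2)x^2 - 135x + 135/4
image of x^6: -(405/2)x^4 + 405x^3 - 405x^2 + (405/2)x - 81/2
each image's coordinates form column j of the matrix


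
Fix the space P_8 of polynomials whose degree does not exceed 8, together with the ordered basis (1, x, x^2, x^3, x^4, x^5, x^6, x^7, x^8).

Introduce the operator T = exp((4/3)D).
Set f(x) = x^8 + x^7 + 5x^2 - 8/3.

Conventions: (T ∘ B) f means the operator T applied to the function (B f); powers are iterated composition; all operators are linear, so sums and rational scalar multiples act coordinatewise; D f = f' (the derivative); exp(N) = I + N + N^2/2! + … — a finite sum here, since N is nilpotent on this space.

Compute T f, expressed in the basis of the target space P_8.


the image equals g(x) = x^8 + (35/3)x^7 + (532/9)x^6 + (4592/27)x^5 + (24640/81)x^4 + (84224/243)x^3 + (182845/729)x^2 + (246248/2187)x + 155512/6561

order-1 term: (32/3)x^7 + (28/3)x^6 + (40/3)x
order-2 term: (448/9)x^6 + (112/3)x^5 + 80/9
order-3 term: (3584/27)x^5 + (2240/27)x^4
order-4 term: (17920/81)x^4 + (8960/81)x^3
order-5 term: (57344/243)x^3 + (7168/81)x^2
order-6 term: (114688/729)x^2 + (28672/729)x
order-7 term: (131072/2187)x + 16384/2187
order-8 term: 65536/6561
the series for exp((4/3)D) f terminates at order 8
exp((4/3)D) f = x^8 + (35/3)x^7 + (532/9)x^6 + (4592/27)x^5 + (24640/81)x^4 + (84224/243)x^3 + (182845/729)x^2 + (246248/2187)x + 155512/6561


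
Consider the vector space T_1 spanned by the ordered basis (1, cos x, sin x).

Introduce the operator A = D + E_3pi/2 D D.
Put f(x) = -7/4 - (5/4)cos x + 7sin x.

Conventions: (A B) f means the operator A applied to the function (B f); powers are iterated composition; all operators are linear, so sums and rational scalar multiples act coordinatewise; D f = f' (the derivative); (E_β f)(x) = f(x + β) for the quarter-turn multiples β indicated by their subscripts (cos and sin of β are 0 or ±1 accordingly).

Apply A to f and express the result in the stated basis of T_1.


the image equals g(x) = 14cos x + (5/2)sin x

D f = 7cos x + (5/4)sin x
D f = 7cos x + (5/4)sin x
D D f = (5/4)cos x - 7sin x
E_3pi/2 D D f = 7cos x + (5/4)sin x
(D + E_3pi/2 D D) f = 14cos x + (5/2)sin x


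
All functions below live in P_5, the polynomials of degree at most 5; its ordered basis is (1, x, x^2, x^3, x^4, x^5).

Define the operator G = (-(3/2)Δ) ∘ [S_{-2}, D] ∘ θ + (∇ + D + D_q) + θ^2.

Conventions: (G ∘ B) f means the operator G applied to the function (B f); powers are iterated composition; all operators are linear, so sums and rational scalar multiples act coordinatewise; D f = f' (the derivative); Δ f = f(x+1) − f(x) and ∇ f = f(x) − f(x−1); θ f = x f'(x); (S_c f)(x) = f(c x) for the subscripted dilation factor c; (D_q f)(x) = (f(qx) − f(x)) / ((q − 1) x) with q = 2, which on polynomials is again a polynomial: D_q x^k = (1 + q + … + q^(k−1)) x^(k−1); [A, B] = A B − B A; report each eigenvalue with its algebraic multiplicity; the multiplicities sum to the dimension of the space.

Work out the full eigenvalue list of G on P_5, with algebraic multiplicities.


image of 1: 0
image of x: x + 3
image of x^2: 4x^2 + 7x + 35
image of x^3: 9x^3 + 13x^2 - 327x - 161
image of x^4: 16x^4 + 23x^3 + 1722x^2 + 1732x + 575
image of x^5: 25x^5 + 41x^4 - 7210x^3 - 10790x^2 - 7205x - 1799
the matrix is upper triangular; its diagonal is (0, 1, 4, 9, 16, 25)
for a triangular matrix the eigenvalues are the diagonal entries, with algebraic multiplicity their repetition count

λ = 0 (multiplicity 1), λ = 1 (multiplicity 1), λ = 4 (multiplicity 1), λ = 9 (multiplicity 1), λ = 16 (multiplicity 1), λ = 25 (multiplicity 1)
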